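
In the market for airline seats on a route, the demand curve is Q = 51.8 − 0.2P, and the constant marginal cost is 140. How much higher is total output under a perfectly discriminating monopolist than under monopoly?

Inverting demand: P = 259 − 5Q.
Monopoly sets MR = MC: 259 − 10Q = 140 ⇒ Q = 11.9, P = 259 − 5·11.9 = 199.5.
With perfect price discrimination, output is the efficient level Q = 23.8 (where demand meets MC), but every buyer pays their willingness to pay: CS = 0 and PS = total surplus.
Change in total output: 23.8 − 11.9 = 11.9.

Q rises by 11.9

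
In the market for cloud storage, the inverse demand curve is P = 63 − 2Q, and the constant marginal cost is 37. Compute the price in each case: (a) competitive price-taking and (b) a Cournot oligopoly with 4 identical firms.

Competition: P = 37; Cournot: P = 42.2

Perfect competition: P = MC = 37, so 63 − 2Q = 37 and Q = 13.
Cournot with 4 identical firms: the symmetric best-response condition is 63 − 10q = 37. Each firm produces q = 2.6, total output Q = 10.4, price P = 42.2.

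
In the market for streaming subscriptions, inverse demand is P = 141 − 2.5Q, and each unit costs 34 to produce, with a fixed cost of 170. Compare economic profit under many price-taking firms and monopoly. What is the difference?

Economic profit rises by 1144.9

Under competition P = MC = 34, so Q = (141 − 34)/2.5 = 42.8.
Profit = (34 − 34)·42.8 − 170 = −170.
The monopolist equates marginal revenue to marginal cost: 141 − 5Q = 34, so Q = 21.4. From demand, P = 87.5.
Profit = (87.5 − 34)·21.4 − 170 = 974.9.
Change in economic profit: 974.9 − −170 = 1144.9.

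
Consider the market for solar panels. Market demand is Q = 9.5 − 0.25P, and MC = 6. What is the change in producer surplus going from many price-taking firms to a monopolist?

PS rises by 64

Inverting demand: P = 38 − 4Q.
Perfect competition: P = MC = 6, so 38 − 4Q = 6 and Q = 8.
PS = (6 − 6)·8 = 0.
Monopoly sets MR = MC: 38 − 8Q = 6 ⇒ Q = 4, P = 38 − 4·4 = 22.
PS = (22 − 6)·4 = 64.
Change in producer surplus: 64 − 0 = 64.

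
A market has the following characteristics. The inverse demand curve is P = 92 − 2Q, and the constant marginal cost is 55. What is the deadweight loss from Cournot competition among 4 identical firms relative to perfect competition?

Competitive firms price at marginal cost: P = 55, giving Q = 18.5.
Cournot with 4 identical firms: the symmetric best-response condition is 92 − 10q = 55. Each firm produces q = 3.7, total output Q = 14.8, price P = 62.4.
DWL is the triangle between Q = 14.8 and Q = 18.5: ½·(18.5 − 14.8)·(62.4 − 55) = 13.69.

DWL = 13.69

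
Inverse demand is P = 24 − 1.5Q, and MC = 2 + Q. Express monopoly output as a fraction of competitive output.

A monopolist chooses Q where MR = MC. MR = 24 − 3Q; setting this equal to 2 + Q gives Q = 5.5 and P = 15.75.
Competitive equilibrium sets price equal to marginal cost: 24 − 1.5Q = 2 + Q, so Q = 8.8 and P = 10.8.
Ratio Q_m/Q_c = 5.5/8.8 = 0.625.

Q_m/Q_c = 0.625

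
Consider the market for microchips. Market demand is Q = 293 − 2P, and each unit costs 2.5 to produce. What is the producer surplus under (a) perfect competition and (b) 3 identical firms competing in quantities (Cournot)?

Inverting demand: P = 146.5 − 0.5Q.
Under competition P = MC = 2.5, so Q = (146.5 − 2.5)/0.5 = 288.
PS = (2.5 − 2.5)·288 = 0.
In a 3-firm Cournot equilibrium, symmetry and the first-order condition give q = (146.5 − 2.5)/(2) = 72. So Q = 216 and P = 38.5.
PS = (38.5 − 2.5)·216 = 7776.

Competition: PS = 0; Cournot: PS = 7776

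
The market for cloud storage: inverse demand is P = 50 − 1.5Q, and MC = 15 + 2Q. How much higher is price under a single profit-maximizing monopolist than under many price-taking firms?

Price rises by 4.5

Under competition P = MC: 50 − 1.5Q = 15 + 2Q ⇒ Q = 10, P = 35.
Monopoly sets MR = MC: 50 − 3Q = 15 + 2Q ⇒ Q = 7, P = 50 − 1.5·7 = 39.5.
Change in price: 39.5 − 35 = 4.5.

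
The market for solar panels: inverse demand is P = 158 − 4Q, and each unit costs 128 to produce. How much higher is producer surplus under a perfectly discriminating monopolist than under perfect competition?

Under competition P = MC = 128, so Q = (158 − 128)/4 = 7.5.
PS = (128 − 128)·7.5 = 0.
A perfectly discriminating monopolist sells every unit with P(Q) ≥ MC(Q), so output equals the competitive quantity Q = 7.5. Each buyer pays their reservation price, so CS = 0 and the firm captures all surplus.
PS = ½·(158 − 128)·7.5 = 112.5.
Change in producer surplus: 112.5 − 0 = 112.5.

PS rises by 112.5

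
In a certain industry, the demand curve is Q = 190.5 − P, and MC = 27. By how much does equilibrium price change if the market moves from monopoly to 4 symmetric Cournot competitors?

P falls by 49.05

Inverting demand: P = 190.5 − Q.
Monopoly sets MR = MC: 190.5 − 2Q = 27 ⇒ Q = 81.75, P = 190.5 − 81.75 = 108.75.
With 4 symmetric Cournot firms, each firm's FOC gives 190.5 − 5q = 27, so q = 32.7, Q = 4·32.7 = 130.8, and P = 59.7.
Change in equilibrium price: 59.7 − 108.75 = −49.05.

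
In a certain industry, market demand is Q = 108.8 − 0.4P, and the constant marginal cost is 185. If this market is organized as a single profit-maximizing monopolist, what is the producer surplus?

Inverting demand: P = 272 − 2.5Q.
A monopolist chooses Q where MR = MC. MR = 272 − 5Q; setting this equal to 185 gives Q = 17.4 and P = 228.5.
PS = (228.5 − 185)·17.4 = 756.9.

PS = 756.9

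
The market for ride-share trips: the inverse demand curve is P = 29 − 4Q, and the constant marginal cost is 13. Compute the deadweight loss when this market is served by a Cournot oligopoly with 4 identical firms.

DWL = 1.28

Under competition P = MC = 13, so Q = (29 − 13)/4 = 4.
Cournot with 4 identical firms: the symmetric best-response condition is 29 − 20q = 13. Each firm produces q = 0.8, total output Q = 3.2, price P = 16.2.
DWL is the triangle between Q = 3.2 and Q = 4: ½·(4 − 3.2)·(16.2 − 13) = 1.28.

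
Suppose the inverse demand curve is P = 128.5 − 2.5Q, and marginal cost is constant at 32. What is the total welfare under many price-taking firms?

Under competition P = MC = 32, so Q = (128.5 − 32)/2.5 = 38.6.
CS = ½·(128.5 − 32)·38.6 = 1862.45; PS = (32 − 32)·38.6 = 0; TS = 1862.45.

TS = 1862.45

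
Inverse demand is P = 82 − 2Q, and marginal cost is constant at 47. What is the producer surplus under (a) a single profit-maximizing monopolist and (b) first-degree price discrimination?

Monopoly: PS = 153.125; Perfect PD: PS = 306.25

A monopolist chooses Q where MR = MC. MR = 82 − 4Q; setting this equal to 47 gives Q = 8.75 and P = 64.5.
PS = (64.5 − 47)·8.75 = 153.125.
With perfect price discrimination, output is the efficient level Q = 17.5 (where demand meets MC), but every buyer pays their willingness to pay: CS = 0 and PS = total surplus.
PS = ½·(82 − 47)·17.5 = 306.25.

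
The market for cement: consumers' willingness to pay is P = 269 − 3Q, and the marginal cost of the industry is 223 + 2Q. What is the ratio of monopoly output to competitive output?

Q_m/Q_c = 0.625

Monopoly sets MR = MC: 269 − 6Q = 223 + 2Q ⇒ Q = 5.75, P = 269 − 3·5.75 = 251.75.
Under competition P = MC: 269 − 3Q = 223 + 2Q ⇒ Q = 9.2, P = 241.4.
Ratio Q_m/Q_c = 5.75/9.2 = 0.625.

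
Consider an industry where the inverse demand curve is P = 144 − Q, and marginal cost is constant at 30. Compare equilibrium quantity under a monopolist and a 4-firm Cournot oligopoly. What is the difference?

Equilibrium quantity rises by 34.2

Monopoly sets MR = MC: 144 − 2Q = 30 ⇒ Q = 57, P = 144 − 57 = 87.
In a 4-firm Cournot equilibrium, symmetry and the first-order condition give q = (144 − 30)/(5) = 22.8. So Q = 91.2 and P = 52.8.
Change in equilibrium quantity: 91.2 − 57 = 34.2.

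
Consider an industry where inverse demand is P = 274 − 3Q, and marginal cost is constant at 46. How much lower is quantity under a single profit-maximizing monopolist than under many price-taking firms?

Under competition P = MC = 46, so Q = (274 − 46)/3 = 76.
A monopolist chooses Q where MR = MC. MR = 274 − 6Q; setting this equal to 46 gives Q = 38 and P = 160.
Change in quantity: 38 − 76 = −38.

Q falls by 38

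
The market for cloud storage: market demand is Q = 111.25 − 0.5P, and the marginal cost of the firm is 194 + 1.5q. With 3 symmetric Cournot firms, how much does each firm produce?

q_i = 3

Inverting demand: P = 222.5 − 2Q.
Cournot with 3 identical firms: the symmetric best-response condition is 222.5 − 8q = 194 + 1.5q. Each firm produces q = 3, total output Q = 9, price P = 204.5.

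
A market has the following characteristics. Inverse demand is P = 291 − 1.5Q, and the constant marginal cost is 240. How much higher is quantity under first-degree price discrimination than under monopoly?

A monopolist chooses Q where MR = MC. MR = 291 − 3Q; setting this equal to 240 gives Q = 17 and P = 265.5.
A perfectly discriminating monopolist sells every unit with P(Q) ≥ MC(Q), so output equals the competitive quantity Q = 34. Each buyer pays their reservation price, so CS = 0 and the firm captures all surplus.
Change in quantity: 34 − 17 = 17.

Quantity rises by 17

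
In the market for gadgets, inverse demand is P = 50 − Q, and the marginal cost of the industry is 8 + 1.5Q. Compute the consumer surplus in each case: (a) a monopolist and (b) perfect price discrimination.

Monopoly: CS = 72; Perfect PD: CS = 0

A monopolist chooses Q where MR = MC. MR = 50 − 2Q; setting this equal to 8 + 1.5Q gives Q = 12 and P = 38.
CS = ½·(50 − 38)·12 = 72.
Under first-degree price discrimination the firm charges each unit its demand price and produces up to where P = MC, i.e. Q = 16.8. Consumer surplus is zero; producer surplus equals total surplus.
CS = 0.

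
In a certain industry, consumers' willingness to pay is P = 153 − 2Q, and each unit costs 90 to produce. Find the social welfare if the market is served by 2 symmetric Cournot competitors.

TS = 882

Cournot with 2 identical firms: the symmetric best-response condition is 153 − 6q = 90. Each firm produces q = 10.5, total output Q = 21, price P = 111.
CS = ½·(153 − 111)·21 = 441; PS = (111 − 90)·21 = 441; TS = 882.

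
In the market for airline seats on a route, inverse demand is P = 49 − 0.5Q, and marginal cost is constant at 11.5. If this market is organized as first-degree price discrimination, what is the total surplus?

TS = 1406.25

With perfect price discrimination, output is the efficient level Q = 75 (where demand meets MC), but every buyer pays their willingness to pay: CS = 0 and PS = total surplus.
TS = 1406.25 (equal to competitive TS).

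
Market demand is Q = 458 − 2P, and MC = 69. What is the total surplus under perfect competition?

Inverting demand: P = 229 − 0.5Q.
Competitive firms price at marginal cost: P = 69, giving Q = 320.
CS = ½·(229 − 69)·320 = 25600; PS = (69 − 69)·320 = 0; TS = 25600.

TS = 25600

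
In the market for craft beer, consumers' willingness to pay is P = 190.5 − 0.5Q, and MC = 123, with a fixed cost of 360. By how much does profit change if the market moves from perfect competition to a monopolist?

Under competition P = MC = 123, so Q = (190.5 − 123)/0.5 = 135.
Profit = (123 − 123)·135 − 360 = −360.
A monopolist chooses Q where MR = MC. MR = 190.5 − Q; setting this equal to 123 gives Q = 67.5 and P = 156.75.
Profit = (156.75 − 123)·67.5 − 360 = 1918.125.
Change in profit: 1918.125 − −360 = 2278.125.

π rises by 2278.125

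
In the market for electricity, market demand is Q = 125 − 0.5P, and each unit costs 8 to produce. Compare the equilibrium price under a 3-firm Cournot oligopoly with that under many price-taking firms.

Inverting demand: P = 250 − 2Q.
Cournot with 3 identical firms: the symmetric best-response condition is 250 − 8q = 8. Each firm produces q = 30.25, total output Q = 90.75, price P = 68.5.
Perfect competition: P = MC = 8, so 250 − 2Q = 8 and Q = 121.

Cournot: P = 68.5; Competition: P = 8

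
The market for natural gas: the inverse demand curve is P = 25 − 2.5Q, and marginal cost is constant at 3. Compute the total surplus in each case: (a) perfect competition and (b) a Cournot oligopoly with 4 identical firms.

Competition: TS = 96.8; Cournot: TS = 92.928

Perfect competition: P = MC = 3, so 25 − 2.5Q = 3 and Q = 8.8.
CS = ½·(25 − 3)·8.8 = 96.8; PS = (3 − 3)·8.8 = 0; TS = 96.8.
In a 4-firm Cournot equilibrium, symmetry and the first-order condition give q = (25 − 3)/(12.5) = 1.76. So Q = 7.04 and P = 7.4.
CS = ½·(25 − 7.4)·7.04 = 61.952; PS = (7.4 − 3)·7.04 = 30.976; TS = 92.928.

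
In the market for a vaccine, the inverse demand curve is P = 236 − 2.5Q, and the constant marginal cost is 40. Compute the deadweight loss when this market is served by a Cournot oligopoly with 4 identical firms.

DWL = 307.328

Competitive firms price at marginal cost: P = 40, giving Q = 78.4.
In a 4-firm Cournot equilibrium, symmetry and the first-order condition give q = (236 − 40)/(12.5) = 15.68. So Q = 62.72 and P = 79.2.
DWL is the triangle between Q = 62.72 and Q = 78.4: ½·(78.4 − 62.72)·(79.2 − 40) = 307.328.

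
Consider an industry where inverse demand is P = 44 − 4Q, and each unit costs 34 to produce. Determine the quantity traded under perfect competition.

Perfect competition: P = MC = 34, so 44 − 4Q = 34 and Q = 2.5.

Q = 2.5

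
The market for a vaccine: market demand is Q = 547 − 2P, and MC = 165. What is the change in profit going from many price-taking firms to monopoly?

π rises by 5886.125

Inverting demand: P = 273.5 − 0.5Q.
Perfect competition: P = MC = 165, so 273.5 − 0.5Q = 165 and Q = 217.
Profit = (165 − 165)·217 = 0.
The monopolist equates marginal revenue to marginal cost: 273.5 − Q = 165, so Q = 108.5. From demand, P = 219.25.
Profit = (219.25 − 165)·108.5 = 5886.125.
Change in profit: 5886.125 − 0 = 5886.125.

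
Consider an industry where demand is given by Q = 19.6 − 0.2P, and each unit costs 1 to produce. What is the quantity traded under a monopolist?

Q = 9.7

Inverting demand: P = 98 − 5Q.
The monopolist equates marginal revenue to marginal cost: 98 − 10Q = 1, so Q = 9.7. From demand, P = 49.5.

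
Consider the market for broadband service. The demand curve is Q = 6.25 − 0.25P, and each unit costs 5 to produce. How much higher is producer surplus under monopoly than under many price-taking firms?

PS rises by 25

Inverting demand: P = 25 − 4Q.
Perfect competition: P = MC = 5, so 25 − 4Q = 5 and Q = 5.
PS = (5 − 5)·5 = 0.
Monopoly sets MR = MC: 25 − 8Q = 5 ⇒ Q = 2.5, P = 25 − 4·2.5 = 15.
PS = (15 − 5)·2.5 = 25.
Change in producer surplus: 25 − 0 = 25.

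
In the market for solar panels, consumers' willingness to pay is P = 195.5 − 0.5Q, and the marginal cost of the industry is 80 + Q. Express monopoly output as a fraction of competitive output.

Q_m/Q_c = 0.75

The monopolist equates marginal revenue to marginal cost: 195.5 − Q = 80 + Q, so Q = 57.75. From demand, P = 166.625.
Competitive equilibrium sets price equal to marginal cost: 195.5 − 0.5Q = 80 + Q, so Q = 77 and P = 157.
Ratio Q_m/Q_c = 57.75/77 = 0.75.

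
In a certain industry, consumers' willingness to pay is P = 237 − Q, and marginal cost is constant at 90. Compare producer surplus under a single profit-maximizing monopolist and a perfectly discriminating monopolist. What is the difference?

Monopoly sets MR = MC: 237 − 2Q = 90 ⇒ Q = 73.5, P = 237 − 73.5 = 163.5.
PS = (163.5 − 90)·73.5 = 5402.25.
Under first-degree price discrimination the firm charges each unit its demand price and produces up to where P = MC, i.e. Q = 147. Consumer surplus is zero; producer surplus equals total surplus.
PS = ½·(237 − 90)·147 = 10804.5.
Change in producer surplus: 10804.5 − 5402.25 = 5402.25.

Producer surplus rises by 5402.25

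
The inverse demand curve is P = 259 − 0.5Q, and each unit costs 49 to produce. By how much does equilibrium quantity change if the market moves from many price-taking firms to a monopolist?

Equilibrium quantity falls by 210

Competitive firms price at marginal cost: P = 49, giving Q = 420.
A monopolist chooses Q where MR = MC. MR = 259 − Q; setting this equal to 49 gives Q = 210 and P = 154.
Change in equilibrium quantity: 210 − 420 = −210.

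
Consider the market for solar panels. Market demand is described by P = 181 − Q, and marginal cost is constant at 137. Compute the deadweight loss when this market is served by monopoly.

Competitive firms price at marginal cost: P = 137, giving Q = 44.
The monopolist equates marginal revenue to marginal cost: 181 − 2Q = 137, so Q = 22. From demand, P = 159.
DWL is the triangle between Q = 22 and Q = 44: ½·(44 − 22)·(159 − 137) = 242.

DWL = 242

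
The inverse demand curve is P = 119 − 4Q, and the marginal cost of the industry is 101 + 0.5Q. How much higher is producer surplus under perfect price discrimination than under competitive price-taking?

Producer surplus rises by 32

Under competition P = MC: 119 − 4Q = 101 + 0.5Q ⇒ Q = 4, P = 103.
PS = P·Q − VC(Q) = 103·4 − (101·4 + ½·0.5·4²) = 4.
A perfectly discriminating monopolist sells every unit with P(Q) ≥ MC(Q), so output equals the competitive quantity Q = 4. Each buyer pays their reservation price, so CS = 0 and the firm captures all surplus.
PS = ½·(119 − 101)·4 = 36.
Change in producer surplus: 36 − 4 = 32.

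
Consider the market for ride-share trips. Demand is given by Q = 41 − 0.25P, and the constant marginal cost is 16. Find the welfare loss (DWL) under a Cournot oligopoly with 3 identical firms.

DWL = 171.125

Inverting demand: P = 164 − 4Q.
Perfect competition: P = MC = 16, so 164 − 4Q = 16 and Q = 37.
With 3 symmetric Cournot firms, each firm's FOC gives 164 − 16q = 16, so q = 9.25, Q = 3·9.25 = 27.75, and P = 53.
DWL is the triangle between Q = 27.75 and Q = 37: ½·(37 − 27.75)·(53 − 16) = 171.125.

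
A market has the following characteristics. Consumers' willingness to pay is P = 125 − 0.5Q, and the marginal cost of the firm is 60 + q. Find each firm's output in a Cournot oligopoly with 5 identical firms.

q_i = 16.25

With 5 symmetric Cournot firms, each firm's FOC gives 125 − 3q = 60 + q, so q = 16.25, Q = 5·16.25 = 81.25, and P = 84.375.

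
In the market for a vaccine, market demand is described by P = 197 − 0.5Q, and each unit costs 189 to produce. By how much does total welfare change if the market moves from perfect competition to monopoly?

TS falls by 16

Perfect competition: P = MC = 189, so 197 − 0.5Q = 189 and Q = 16.
CS = ½·(197 − 189)·16 = 64; PS = (189 − 189)·16 = 0; TS = 64.
Monopoly sets MR = MC: 197 − Q = 189 ⇒ Q = 8, P = 197 − 0.5·8 = 193.
CS = ½·(197 − 193)·8 = 16; PS = (193 − 189)·8 = 32; TS = 48.
Change in total welfare: 48 − 64 = −16.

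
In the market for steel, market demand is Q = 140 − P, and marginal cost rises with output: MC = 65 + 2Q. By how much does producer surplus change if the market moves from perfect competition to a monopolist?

Inverting demand: P = 140 − Q.
Under competition P = MC: 140 − Q = 65 + 2Q ⇒ Q = 25, P = 115.
PS = P·Q − VC(Q) = 115·25 − (65·25 + ½·2·25²) = 625.
A monopolist chooses Q where MR = MC. MR = 140 − 2Q; setting this equal to 65 + 2Q gives Q = 18.75 and P = 121.25.
PS = P·Q − VC(Q) = 121.25·18.75 − (65·18.75 + ½·2·18.75²) = 703.125.
Change in producer surplus: 703.125 − 625 = 78.125.

PS rises by 78.125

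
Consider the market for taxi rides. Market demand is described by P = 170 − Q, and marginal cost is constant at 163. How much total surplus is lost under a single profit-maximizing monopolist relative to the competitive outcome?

Under competition P = MC = 163, so Q = (170 − 163)/1 = 7.
A monopolist chooses Q where MR = MC. MR = 170 − 2Q; setting this equal to 163 gives Q = 3.5 and P = 166.5.
DWL is the triangle between Q = 3.5 and Q = 7: ½·(7 − 3.5)·(166.5 − 163) = 6.125.

DWL = 6.125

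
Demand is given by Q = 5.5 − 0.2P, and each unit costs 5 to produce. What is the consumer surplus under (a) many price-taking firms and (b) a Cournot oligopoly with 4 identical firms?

Inverting demand: P = 27.5 − 5Q.
Competitive firms price at marginal cost: P = 5, giving Q = 4.5.
CS = ½·(27.5 − 5)·4.5 = 50.625.
With 4 symmetric Cournot firms, each firm's FOC gives 27.5 − 25q = 5, so q = 0.9, Q = 4·0.9 = 3.6, and P = 9.5.
CS = ½·(27.5 − 9.5)·3.6 = 32.4.

Competition: CS = 50.625; Cournot: CS = 32.4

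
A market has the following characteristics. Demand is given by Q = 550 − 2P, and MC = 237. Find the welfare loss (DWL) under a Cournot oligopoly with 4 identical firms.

DWL = 57.76

Inverting demand: P = 275 − 0.5Q.
Perfect competition: P = MC = 237, so 275 − 0.5Q = 237 and Q = 76.
With 4 symmetric Cournot firms, each firm's FOC gives 275 − 2.5q = 237, so q = 15.2, Q = 4·15.2 = 60.8, and P = 244.6.
DWL is the triangle between Q = 60.8 and Q = 76: ½·(76 − 60.8)·(244.6 − 237) = 57.76.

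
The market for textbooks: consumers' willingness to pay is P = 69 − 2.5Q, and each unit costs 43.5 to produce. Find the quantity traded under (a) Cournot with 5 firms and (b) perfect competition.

With 5 symmetric Cournot firms, each firm's FOC gives 69 − 15q = 43.5, so q = 1.7, Q = 5·1.7 = 8.5, and P = 47.75.
Perfect competition: P = MC = 43.5, so 69 − 2.5Q = 43.5 and Q = 10.2.

Cournot: Q = 8.5; Competition: Q = 10.2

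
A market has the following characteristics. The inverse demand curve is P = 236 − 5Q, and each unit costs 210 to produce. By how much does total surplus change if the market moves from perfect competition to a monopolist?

Competitive firms price at marginal cost: P = 210, giving Q = 5.2.
CS = ½·(236 − 210)·5.2 = 67.6; PS = (210 − 210)·5.2 = 0; TS = 67.6.
A monopolist chooses Q where MR = MC. MR = 236 − 10Q; setting this equal to 210 gives Q = 2.6 and P = 223.
CS = ½·(236 − 223)·2.6 = 16.9; PS = (223 − 210)·2.6 = 33.8; TS = 50.7.
Change in total surplus: 50.7 − 67.6 = −16.9.

Total surplus falls by 16.9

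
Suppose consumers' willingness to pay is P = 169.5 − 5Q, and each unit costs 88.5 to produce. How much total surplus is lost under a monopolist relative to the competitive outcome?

Perfect competition: P = MC = 88.5, so 169.5 − 5Q = 88.5 and Q = 16.2.
A monopolist chooses Q where MR = MC. MR = 169.5 − 10Q; setting this equal to 88.5 gives Q = 8.1 and P = 129.
DWL is the triangle between Q = 8.1 and Q = 16.2: ½·(16.2 − 8.1)·(129 − 88.5) = 164.025.

DWL = 164.025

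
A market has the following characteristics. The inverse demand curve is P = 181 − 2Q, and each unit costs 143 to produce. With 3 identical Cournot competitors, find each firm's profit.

π_i = 45.125

With 3 symmetric Cournot firms, each firm's FOC gives 181 − 8q = 143, so q = 4.75, Q = 3·4.75 = 14.25, and P = 152.5.
Each firm's profit = (152.5 − 143)·4.75 = 45.125.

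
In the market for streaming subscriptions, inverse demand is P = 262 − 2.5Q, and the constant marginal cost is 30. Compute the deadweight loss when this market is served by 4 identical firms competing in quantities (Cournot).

Competitive firms price at marginal cost: P = 30, giving Q = 92.8.
Cournot with 4 identical firms: the symmetric best-response condition is 262 − 12.5q = 30. Each firm produces q = 18.56, total output Q = 74.24, price P = 76.4.
DWL is the triangle between Q = 74.24 and Q = 92.8: ½·(92.8 − 74.24)·(76.4 − 30) = 430.592.

DWL = 430.592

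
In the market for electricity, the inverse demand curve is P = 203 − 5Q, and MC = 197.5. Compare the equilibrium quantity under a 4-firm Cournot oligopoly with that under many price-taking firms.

Cournot: Q = 0.88; Competition: Q = 1.1

Cournot with 4 identical firms: the symmetric best-response condition is 203 − 25q = 197.5. Each firm produces q = 0.22, total output Q = 0.88, price P = 198.6.
Under competition P = MC = 197.5, so Q = (203 − 197.5)/5 = 1.1.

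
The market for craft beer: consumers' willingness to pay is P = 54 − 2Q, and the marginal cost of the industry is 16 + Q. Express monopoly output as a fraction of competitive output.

Q_m/Q_c = 0.6

The monopolist equates marginal revenue to marginal cost: 54 − 4Q = 16 + Q, so Q = 7.6. From demand, P = 38.8.
Under competition P = MC: 54 − 2Q = 16 + Q ⇒ Q = 38/3, P = 86/3.
Ratio Q_m/Q_c = 7.6/(38/3) = 0.6.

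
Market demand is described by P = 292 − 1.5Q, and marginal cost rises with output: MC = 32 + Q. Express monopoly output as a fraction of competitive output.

Monopoly sets MR = MC: 292 − 3Q = 32 + Q ⇒ Q = 65, P = 292 − 1.5·65 = 194.5.
Competitive equilibrium sets price equal to marginal cost: 292 − 1.5Q = 32 + Q, so Q = 104 and P = 136.
Ratio Q_m/Q_c = 65/104 = 0.625.

Q_m/Q_c = 0.625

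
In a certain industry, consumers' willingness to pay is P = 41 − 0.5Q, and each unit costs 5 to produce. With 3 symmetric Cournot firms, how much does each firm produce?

q_i = 18

In a 3-firm Cournot equilibrium, symmetry and the first-order condition give q = (41 − 5)/(2) = 18. So Q = 54 and P = 14.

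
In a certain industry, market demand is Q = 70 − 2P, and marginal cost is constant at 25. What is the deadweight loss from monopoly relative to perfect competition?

Inverting demand: P = 35 − 0.5Q.
Perfect competition: P = MC = 25, so 35 − 0.5Q = 25 and Q = 20.
Monopoly sets MR = MC: 35 − Q = 25 ⇒ Q = 10, P = 35 − 0.5·10 = 30.
DWL is the triangle between Q = 10 and Q = 20: ½·(20 − 10)·(30 − 25) = 25.

DWL = 25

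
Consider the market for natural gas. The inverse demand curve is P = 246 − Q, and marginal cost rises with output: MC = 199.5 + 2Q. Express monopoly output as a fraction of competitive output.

Q_m/Q_c = 0.75

The monopolist equates marginal revenue to marginal cost: 246 − 2Q = 199.5 + 2Q, so Q = 11.625. From demand, P = 234.375.
Under competition P = MC: 246 − Q = 199.5 + 2Q ⇒ Q = 15.5, P = 230.5.
Ratio Q_m/Q_c = 11.625/15.5 = 0.75.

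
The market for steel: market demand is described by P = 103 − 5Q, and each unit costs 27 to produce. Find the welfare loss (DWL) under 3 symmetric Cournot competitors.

DWL = 36.1

Under competition P = MC = 27, so Q = (103 − 27)/5 = 15.2.
With 3 symmetric Cournot firms, each firm's FOC gives 103 − 20q = 27, so q = 3.8, Q = 3·3.8 = 11.4, and P = 46.
DWL is the triangle between Q = 11.4 and Q = 15.2: ½·(15.2 − 11.4)·(46 − 27) = 36.1.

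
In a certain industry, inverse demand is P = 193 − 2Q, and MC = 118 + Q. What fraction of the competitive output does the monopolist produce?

The monopolist equates marginal revenue to marginal cost: 193 − 4Q = 118 + Q, so Q = 15. From demand, P = 163.
Under competition P = MC: 193 − 2Q = 118 + Q ⇒ Q = 25, P = 143.
Ratio Q_m/Q_c = 15/25 = 0.6.

Q_m/Q_c = 0.6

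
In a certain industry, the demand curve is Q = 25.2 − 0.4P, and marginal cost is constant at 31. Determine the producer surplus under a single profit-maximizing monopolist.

Inverting demand: P = 63 − 2.5Q.
Monopoly sets MR = MC: 63 − 5Q = 31 ⇒ Q = 6.4, P = 63 − 2.5·6.4 = 47.
PS = (47 − 31)·6.4 = 102.4.

PS = 102.4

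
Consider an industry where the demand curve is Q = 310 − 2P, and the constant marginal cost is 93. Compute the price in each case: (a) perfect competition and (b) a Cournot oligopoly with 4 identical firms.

Inverting demand: P = 155 − 0.5Q.
Under competition P = MC = 93, so Q = (155 − 93)/0.5 = 124.
With 4 symmetric Cournot firms, each firm's FOC gives 155 − 2.5q = 93, so q = 24.8, Q = 4·24.8 = 99.2, and P = 105.4.

Competition: P = 93; Cournot: P = 105.4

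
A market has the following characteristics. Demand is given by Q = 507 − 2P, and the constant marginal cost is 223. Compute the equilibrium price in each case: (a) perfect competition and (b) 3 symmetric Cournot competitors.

Inverting demand: P = 253.5 − 0.5Q.
Under competition P = MC = 223, so Q = (253.5 − 223)/0.5 = 61.
Cournot with 3 identical firms: the symmetric best-response condition is 253.5 − 2q = 223. Each firm produces q = 15.25, total output Q = 45.75, price P = 230.625.

Competition: P = 223; Cournot: P = 230.625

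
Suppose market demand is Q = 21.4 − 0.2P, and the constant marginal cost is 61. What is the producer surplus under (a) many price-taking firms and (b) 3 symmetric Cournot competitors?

Inverting demand: P = 107 − 5Q.
Under competition P = MC = 61, so Q = (107 − 61)/5 = 9.2.
PS = (61 − 61)·9.2 = 0.
Cournot with 3 identical firms: the symmetric best-response condition is 107 − 20q = 61. Each firm produces q = 2.3, total output Q = 6.9, price P = 72.5.
PS = (72.5 − 61)·6.9 = 79.35.

Competition: PS = 0; Cournot: PS = 79.35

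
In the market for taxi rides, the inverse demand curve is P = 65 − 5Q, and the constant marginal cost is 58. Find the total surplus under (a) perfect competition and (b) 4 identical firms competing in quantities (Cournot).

Competition: TS = 4.9; Cournot: TS = 4.704

Under competition P = MC = 58, so Q = (65 − 58)/5 = 1.4.
CS = ½·(65 − 58)·1.4 = 4.9; PS = (58 − 58)·1.4 = 0; TS = 4.9.
In a 4-firm Cournot equilibrium, symmetry and the first-order condition give q = (65 − 58)/(25) = 0.28. So Q = 1.12 and P = 59.4.
CS = ½·(65 − 59.4)·1.12 = 3.136; PS = (59.4 − 58)·1.12 = 1.568; TS = 4.704.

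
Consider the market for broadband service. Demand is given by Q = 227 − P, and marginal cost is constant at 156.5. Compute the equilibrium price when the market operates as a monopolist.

P = 191.75

Inverting demand: P = 227 − Q.
Monopoly sets MR = MC: 227 − 2Q = 156.5 ⇒ Q = 35.25, P = 227 − 35.25 = 191.75.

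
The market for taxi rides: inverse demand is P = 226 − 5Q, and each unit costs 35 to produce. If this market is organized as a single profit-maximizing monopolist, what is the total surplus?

TS = 2736.075

A monopolist chooses Q where MR = MC. MR = 226 − 10Q; setting this equal to 35 gives Q = 19.1 and P = 130.5.
CS = ½·(226 − 130.5)·19.1 = 912.025; PS = (130.5 − 35)·19.1 = 1824.05; TS = 2736.075.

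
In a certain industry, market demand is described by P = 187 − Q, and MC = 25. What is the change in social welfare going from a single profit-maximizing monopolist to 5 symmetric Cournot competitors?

TS rises by 2916

Monopoly sets MR = MC: 187 − 2Q = 25 ⇒ Q = 81, P = 187 − 81 = 106.
CS = ½·(187 − 106)·81 = 3280.5; PS = (106 − 25)·81 = 6561; TS = 9841.5.
With 5 symmetric Cournot firms, each firm's FOC gives 187 − 6q = 25, so q = 27, Q = 5·27 = 135, and P = 52.
CS = ½·(187 − 52)·135 = 9112.5; PS = (52 − 25)·135 = 3645; TS = 12757.5.
Change in social welfare: 12757.5 − 9841.5 = 2916.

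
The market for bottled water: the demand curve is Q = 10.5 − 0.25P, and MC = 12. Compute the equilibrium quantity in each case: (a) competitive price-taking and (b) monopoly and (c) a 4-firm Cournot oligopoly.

Inverting demand: P = 42 − 4Q.
Competitive firms price at marginal cost: P = 12, giving Q = 7.5.
A monopolist chooses Q where MR = MC. MR = 42 − 8Q; setting this equal to 12 gives Q = 3.75 and P = 27.
With 4 symmetric Cournot firms, each firm's FOC gives 42 − 20q = 12, so q = 1.5, Q = 4·1.5 = 6, and P = 18.

Competition: Q = 7.5; Monopoly: Q = 3.75; Cournot: Q = 6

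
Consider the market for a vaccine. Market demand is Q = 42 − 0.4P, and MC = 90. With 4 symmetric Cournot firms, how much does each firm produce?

Inverting demand: P = 105 − 2.5Q.
With 4 symmetric Cournot firms, each firm's FOC gives 105 − 12.5q = 90, so q = 1.2, Q = 4·1.2 = 4.8, and P = 93.

q_i = 1.2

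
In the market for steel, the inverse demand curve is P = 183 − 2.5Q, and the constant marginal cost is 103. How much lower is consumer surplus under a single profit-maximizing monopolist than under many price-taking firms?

Competitive firms price at marginal cost: P = 103, giving Q = 32.
CS = ½·(183 − 103)·32 = 1280.
A monopolist chooses Q where MR = MC. MR = 183 − 5Q; setting this equal to 103 gives Q = 16 and P = 143.
CS = ½·(183 − 143)·16 = 320.
Change in consumer surplus: 320 − 1280 = −960.

Consumer surplus falls by 960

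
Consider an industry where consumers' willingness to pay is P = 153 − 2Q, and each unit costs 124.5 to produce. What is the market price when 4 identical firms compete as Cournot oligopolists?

In a 4-firm Cournot equilibrium, symmetry and the first-order condition give q = (153 − 124.5)/(10) = 2.85. So Q = 11.4 and P = 130.2.

P = 130.2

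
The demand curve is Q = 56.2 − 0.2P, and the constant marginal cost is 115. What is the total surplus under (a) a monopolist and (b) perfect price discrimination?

Inverting demand: P = 281 − 5Q.
The monopolist equates marginal revenue to marginal cost: 281 − 10Q = 115, so Q = 16.6. From demand, P = 198.
CS = ½·(281 − 198)·16.6 = 688.9; PS = (198 − 115)·16.6 = 1377.8; TS = 2066.7.
With perfect price discrimination, output is the efficient level Q = 33.2 (where demand meets MC), but every buyer pays their willingness to pay: CS = 0 and PS = total surplus.
TS = 2755.6 (equal to competitive TS).

Monopoly: TS = 2066.7; Perfect PD: TS = 2755.6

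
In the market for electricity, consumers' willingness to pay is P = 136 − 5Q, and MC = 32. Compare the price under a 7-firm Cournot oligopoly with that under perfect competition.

Cournot: P = 45; Competition: P = 32

With 7 symmetric Cournot firms, each firm's FOC gives 136 − 40q = 32, so q = 2.6, Q = 7·2.6 = 18.2, and P = 45.
Perfect competition: P = MC = 32, so 136 − 5Q = 32 and Q = 20.8.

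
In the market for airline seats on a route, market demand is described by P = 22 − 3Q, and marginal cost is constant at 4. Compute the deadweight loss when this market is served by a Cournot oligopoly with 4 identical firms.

DWL = 2.16

Under competition P = MC = 4, so Q = (22 − 4)/3 = 6.
In a 4-firm Cournot equilibrium, symmetry and the first-order condition give q = (22 − 4)/(15) = 1.2. So Q = 4.8 and P = 7.6.
DWL is the triangle between Q = 4.8 and Q = 6: ½·(6 − 4.8)·(7.6 − 4) = 2.16.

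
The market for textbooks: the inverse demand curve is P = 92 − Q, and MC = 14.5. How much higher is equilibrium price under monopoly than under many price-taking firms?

P rises by 38.75

Competitive firms price at marginal cost: P = 14.5, giving Q = 77.5.
A monopolist chooses Q where MR = MC. MR = 92 − 2Q; setting this equal to 14.5 gives Q = 38.75 and P = 53.25.
Change in equilibrium price: 53.25 − 14.5 = 38.75.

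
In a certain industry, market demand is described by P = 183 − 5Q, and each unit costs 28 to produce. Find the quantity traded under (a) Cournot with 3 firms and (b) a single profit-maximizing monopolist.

Cournot with 3 identical firms: the symmetric best-response condition is 183 − 20q = 28. Each firm produces q = 7.75, total output Q = 23.25, price P = 66.75.
A monopolist chooses Q where MR = MC. MR = 183 − 10Q; setting this equal to 28 gives Q = 15.5 and P = 105.5.

Cournot: Q = 23.25; Monopoly: Q = 15.5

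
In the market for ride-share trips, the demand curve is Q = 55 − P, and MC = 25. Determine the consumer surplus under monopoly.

CS = 112.5

Inverting demand: P = 55 − Q.
Monopoly sets MR = MC: 55 − 2Q = 25 ⇒ Q = 15, P = 55 − 15 = 40.
CS = ½·(55 − 40)·15 = 112.5.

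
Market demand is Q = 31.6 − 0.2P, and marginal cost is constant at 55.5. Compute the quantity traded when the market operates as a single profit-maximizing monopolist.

Q = 10.25

Inverting demand: P = 158 − 5Q.
Monopoly sets MR = MC: 158 − 10Q = 55.5 ⇒ Q = 10.25, P = 158 − 5·10.25 = 106.75.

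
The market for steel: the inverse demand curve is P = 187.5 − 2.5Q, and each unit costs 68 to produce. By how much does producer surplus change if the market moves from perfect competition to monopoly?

Perfect competition: P = MC = 68, so 187.5 − 2.5Q = 68 and Q = 47.8.
PS = (68 − 68)·47.8 = 0.
The monopolist equates marginal revenue to marginal cost: 187.5 − 5Q = 68, so Q = 23.9. From demand, P = 127.75.
PS = (127.75 − 68)·23.9 = 1428.025.
Change in producer surplus: 1428.025 − 0 = 1428.025.

Producer surplus rises by 1428.025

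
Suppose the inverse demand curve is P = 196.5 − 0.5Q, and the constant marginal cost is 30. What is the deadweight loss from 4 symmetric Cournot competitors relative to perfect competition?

Competitive firms price at marginal cost: P = 30, giving Q = 333.
In a 4-firm Cournot equilibrium, symmetry and the first-order condition give q = (196.5 − 30)/(2.5) = 66.6. So Q = 266.4 and P = 63.3.
DWL is the triangle between Q = 266.4 and Q = 333: ½·(333 − 266.4)·(63.3 − 30) = 1108.89.

DWL = 1108.89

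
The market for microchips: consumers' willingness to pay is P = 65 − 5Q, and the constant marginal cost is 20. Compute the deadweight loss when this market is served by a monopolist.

DWL = 50.625

Perfect competition: P = MC = 20, so 65 − 5Q = 20 and Q = 9.
A monopolist chooses Q where MR = MC. MR = 65 − 10Q; setting this equal to 20 gives Q = 4.5 and P = 42.5.
DWL is the triangle between Q = 4.5 and Q = 9: ½·(9 − 4.5)·(42.5 − 20) = 50.625.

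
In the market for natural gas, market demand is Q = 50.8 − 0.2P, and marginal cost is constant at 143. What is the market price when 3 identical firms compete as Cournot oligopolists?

Inverting demand: P = 254 − 5Q.
In a 3-firm Cournot equilibrium, symmetry and the first-order condition give q = (254 − 143)/(20) = 5.55. So Q = 16.65 and P = 170.75.

P = 170.75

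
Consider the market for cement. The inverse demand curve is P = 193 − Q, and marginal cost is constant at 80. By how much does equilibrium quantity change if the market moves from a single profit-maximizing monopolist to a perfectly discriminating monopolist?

Equilibrium quantity rises by 56.5

Monopoly sets MR = MC: 193 − 2Q = 80 ⇒ Q = 56.5, P = 193 − 56.5 = 136.5.
With perfect price discrimination, output is the efficient level Q = 113 (where demand meets MC), but every buyer pays their willingness to pay: CS = 0 and PS = total surplus.
Change in equilibrium quantity: 113 − 56.5 = 56.5.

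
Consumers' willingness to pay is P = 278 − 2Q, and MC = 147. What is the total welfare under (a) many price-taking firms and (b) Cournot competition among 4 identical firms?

Competition: TS = 4290.25; Cournot: TS = 4118.64

Perfect competition: P = MC = 147, so 278 − 2Q = 147 and Q = 65.5.
CS = ½·(278 − 147)·65.5 = 4290.25; PS = (147 − 147)·65.5 = 0; TS = 4290.25.
With 4 symmetric Cournot firms, each firm's FOC gives 278 − 10q = 147, so q = 13.1, Q = 4·13.1 = 52.4, and P = 173.2.
CS = ½·(278 − 173.2)·52.4 = 2745.76; PS = (173.2 − 147)·52.4 = 1372.88; TS = 4118.64.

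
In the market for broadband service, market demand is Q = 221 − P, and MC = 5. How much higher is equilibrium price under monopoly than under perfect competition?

P rises by 108

Inverting demand: P = 221 − Q.
Under competition P = MC = 5, so Q = (221 − 5)/1 = 216.
The monopolist equates marginal revenue to marginal cost: 221 − 2Q = 5, so Q = 108. From demand, P = 113.
Change in equilibrium price: 113 − 5 = 108.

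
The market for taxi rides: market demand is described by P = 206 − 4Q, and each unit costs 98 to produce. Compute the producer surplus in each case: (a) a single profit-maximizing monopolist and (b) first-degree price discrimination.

The monopolist equates marginal revenue to marginal cost: 206 − 8Q = 98, so Q = 13.5. From demand, P = 152.
PS = (152 − 98)·13.5 = 729.
Under first-degree price discrimination the firm charges each unit its demand price and produces up to where P = MC, i.e. Q = 27. Consumer surplus is zero; producer surplus equals total surplus.
PS = ½·(206 − 98)·27 = 1458.

Monopoly: PS = 729; Perfect PD: PS = 1458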